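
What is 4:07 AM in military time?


Input: 4:07 AM
AM hour stays: 4

04:07


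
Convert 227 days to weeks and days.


32 weeks 3 days

Weeks: 227 ÷ 7 = 32 remainder 3


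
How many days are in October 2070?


31 days

Month: October (month 10)
October has 31 days


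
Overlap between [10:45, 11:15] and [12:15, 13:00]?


Meeting A: 645-675 (in minutes from midnight)
Meeting B: 735-780
Overlap start = max(645, 735) = 735
Overlap end = min(675, 780) = 675
Overlap = max(0, 675 - 735) = 0 min

0 minutes


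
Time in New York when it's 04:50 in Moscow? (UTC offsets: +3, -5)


20:50 (previous day)

Time difference = UTC-5 - UTC+3 = -8 hours
New hour = (4 -8) mod 24
= -4 mod 24 = 20
Minutes unchanged → 20:50; -4 < 0 → previous day


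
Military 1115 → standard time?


11:15 AM

Hour: 11
11 < 12 → AM


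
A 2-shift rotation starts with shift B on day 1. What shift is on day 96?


Shift A

Shifts: A, B
Start: B (index 1)
Day 96: (1 + 96 - 1) mod 2
= 96 mod 2
= 0
Index 0 → shift A


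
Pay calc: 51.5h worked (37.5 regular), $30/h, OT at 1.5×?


$1755.00

Regular: 37.5h × $30 = $1125.00
Overtime: 51.5 - 37.5 = 14.0h
OT pay: 14.0h × $30 × 1.5 = $630.00
Total = $1125.00 + $630.00 = $1755.00


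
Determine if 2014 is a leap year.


Rules: divisible by 4 AND (not by 100 OR by 400)
2014 ÷ 4 = 503 remainder 2 → not divisible by 4
Not divisible by 4 → not a leap year

No


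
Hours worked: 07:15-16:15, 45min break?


8h 15m (495 minutes)

Total time = (16×60+15) - (7×60+15)
= 975 - 435 = 540 min
Minus break: 540 - 45 = 495 min
= 8h 15m


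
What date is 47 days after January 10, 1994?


February 26, 1994

Start: January 10, 1994
Add 47 days
January 10 → February 1: 31 - 10 + 1 = 22 days (47 - 22 = 25 left)
February 1 + 25 = February 26, 1994


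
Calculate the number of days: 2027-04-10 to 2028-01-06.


From April 10, 2027 to January 6, 2028
Rest of April 2027: 30 - 10 = 20
Full months: May 31, June 30, July 31, August 31, September 30, October 31, November 30, December 31
Days into January 2028: 6
Total = 20 + 31 + 30 + 31 + 31 + 30 + 31 + 30 + 31 + 6 = 271 days

271 days


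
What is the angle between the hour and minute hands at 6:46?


Hour hand = 6×30 + 46×0.5 = 203.0°
Minute hand = 46×6 = 276°
Difference = |203.0 - 276| = 73.0°

73.0°


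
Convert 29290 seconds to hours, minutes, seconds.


8h 8m 10s

Hours: 29290 ÷ 3600 = 8 remainder 490
Minutes: 490 ÷ 60 = 8 remainder 10
Seconds: 10


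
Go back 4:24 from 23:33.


19:09

Start: 1413 minutes from midnight
Subtract: 264 minutes
Remaining: 1413 - 264 = 1149
Hours: 19, Minutes: 9


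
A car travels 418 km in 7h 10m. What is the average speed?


Distance: 418 km
Time: 7h 10m = 430 min = 430/60 = 43/6 hours
Speed = 418 ÷ (43/6) = 418 × 6 / 43 = 2508/43 ≈ 58.3 km/h

58.3 km/h


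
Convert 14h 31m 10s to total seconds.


Hours: 14 × 3600 = 50400
Minutes: 31 × 60 = 1860
Seconds: 10
Total = 50400 + 1860 + 10 = 52270

52270 seconds


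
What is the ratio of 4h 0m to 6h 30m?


Duration 1: 240 minutes
Duration 2: 390 minutes
Ratio = 240:390
GCD = 30
Simplified = 8:13
As a decimal: 8/13 ≈ 0.62

8:13 (0.62)


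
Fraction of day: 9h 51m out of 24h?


Total minutes: 9×60 + 51 = 591
Day = 24×60 = 1440 minutes
Fraction = 591/1440 ≈ 0.4104
As a percentage: 591/1440 × 100 ≈ 41.04%

0.4104 (41.04%)


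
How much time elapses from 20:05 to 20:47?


End time in minutes: 20×60 + 47 = 1247
Start time in minutes: 20×60 + 5 = 1205
Difference = 1247 - 1205 = 42 minutes
= 0 hours 42 minutes

0h 42m


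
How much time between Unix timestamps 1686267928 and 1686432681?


Difference = 1686432681 - 1686267928 = 164753 seconds
In hours: 164753 / 3600 ≈ 45.8
In days: 164753 / 86400 ≈ 1.91

164753 seconds (45.8 hours / 1.91 days)


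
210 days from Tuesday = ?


Start: Tuesday (index 1)
(1 + 210) mod 7
= 211 mod 7
= 1
Index 1 → Tuesday

Tuesday


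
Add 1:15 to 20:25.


Start: 1225 minutes from midnight
Add: 75 minutes
Total: 1300 minutes
Hours: 1300 ÷ 60 = 21 remainder 40

21:40


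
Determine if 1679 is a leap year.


No

Rules: divisible by 4 AND (not by 100 OR by 400)
1679 ÷ 4 = 419 remainder 3 → not divisible by 4
Not divisible by 4 → not a leap year


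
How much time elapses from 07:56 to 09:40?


End time in minutes: 9×60 + 40 = 580
Start time in minutes: 7×60 + 56 = 476
Difference = 580 - 476 = 104 minutes
= 1 hours 44 minutes

1h 44m


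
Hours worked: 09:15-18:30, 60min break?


Total time = (18×60+30) - (9×60+15)
= 1110 - 555 = 555 min
Minus break: 555 - 60 = 495 min
= 8h 15m

8h 15m (495 minutes)


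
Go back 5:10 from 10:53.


05:43

Start: 653 minutes from midnight
Subtract: 310 minutes
Remaining: 653 - 310 = 343
Hours: 5, Minutes: 43


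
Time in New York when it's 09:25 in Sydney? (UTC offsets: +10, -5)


Time difference = UTC-5 - UTC+10 = -15 hours
New hour = (9 -15) mod 24
= -6 mod 24 = 18
Minutes unchanged → 18:25; -6 < 0 → previous day

18:25 (previous day)


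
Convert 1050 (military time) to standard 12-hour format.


Hour: 10
10 < 12 → AM

10:50 AM


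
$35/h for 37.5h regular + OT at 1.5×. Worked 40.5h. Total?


Regular: 37.5h × $35 = $1312.50
Overtime: 40.5 - 37.5 = 3.0h
OT pay: 3.0h × $35 × 1.5 = $157.50
Total = $1312.50 + $157.50 = $1470.00

$1470.00


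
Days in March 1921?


Month: March (month 3)
March has 31 days

31 days


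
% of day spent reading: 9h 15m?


Time: 555 minutes
Day: 1440 minutes
Percentage = (555/1440) × 100 ≈ 38.5%

38.5%


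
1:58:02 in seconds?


7082 seconds

Hours: 1 × 3600 = 3600
Minutes: 58 × 60 = 3480
Seconds: 2
Total = 3600 + 3480 + 2 = 7082


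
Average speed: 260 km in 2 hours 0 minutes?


130.0 km/h

Distance: 260 km
Time: 2 hours
Speed = 260 / 2 = 130.0 km/h


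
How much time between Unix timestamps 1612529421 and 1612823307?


Difference = 1612823307 - 1612529421 = 293886 seconds
In hours: 293886 / 3600 ≈ 81.6
In days: 293886 / 86400 ≈ 3.40

293886 seconds (81.6 hours / 3.40 days)


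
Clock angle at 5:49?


Hour hand = 5×30 + 49×0.5 = 174.5°
Minute hand = 49×6 = 294°
Difference = |174.5 - 294| = 119.5°

119.5°


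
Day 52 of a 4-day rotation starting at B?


Shift A

Shifts: A, B, C, D
Start: B (index 1)
Day 52: (1 + 52 - 1) mod 4
= 52 mod 4
= 0
Index 0 → shift A


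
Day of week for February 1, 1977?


Tuesday

Zeller's congruence:
q=1, m=14, k=76, j=19
h = (1 + ⌊13×15/5⌋ + 76 + ⌊76/4⌋ + ⌊19/4⌋ - 2×19) mod 7
= (1 + 39 + 76 + 19 + 4 - 38) mod 7
= 101 mod 7 = 3
h=3 → Tuesday


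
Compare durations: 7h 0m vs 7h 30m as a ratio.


Duration 1: 420 minutes
Duration 2: 450 minutes
Ratio = 420:450
GCD = 30
Simplified = 14:15
As a decimal: 14/15 ≈ 0.93

14:15 (0.93)


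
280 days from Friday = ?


Start: Friday (index 4)
(4 + 280) mod 7
= 284 mod 7
= 4
Index 4 → Friday

Friday


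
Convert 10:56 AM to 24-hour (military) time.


Input: 10:56 AM
AM hour stays: 10

10:56


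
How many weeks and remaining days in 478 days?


68 weeks 2 days

Weeks: 478 ÷ 7 = 68 remainder 2


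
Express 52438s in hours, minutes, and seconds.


14h 33m 58s

Hours: 52438 ÷ 3600 = 14 remainder 2038
Minutes: 2038 ÷ 60 = 33 remainder 58
Seconds: 58


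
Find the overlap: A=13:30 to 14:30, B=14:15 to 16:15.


Meeting A: 810-870 (in minutes from midnight)
Meeting B: 855-975
Overlap start = max(810, 855) = 855
Overlap end = min(870, 975) = 870
Overlap = max(0, 870 - 855) = 15 min

15 minutes


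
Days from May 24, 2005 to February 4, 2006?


256 days

From May 24, 2005 to February 4, 2006
Rest of May 2005: 31 - 24 = 7
Full months: June 30, July 31, August 31, September 30, October 31, November 30, December 31, January 31
Days into February 2006: 4
Total = 7 + 30 + 31 + 31 + 30 + 31 + 30 + 31 + 31 + 4 = 256 days


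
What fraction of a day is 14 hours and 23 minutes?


0.5993 (59.93%)

Total minutes: 14×60 + 23 = 863
Day = 24×60 = 1440 minutes
Fraction = 863/1440 ≈ 0.5993
As a percentage: 863/1440 × 100 ≈ 59.93%


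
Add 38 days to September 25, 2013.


November 2, 2013

Start: September 25, 2013
Add 38 days
September 25 → October 1: 30 - 25 + 1 = 6 days (38 - 6 = 32 left)
October 1 → November 1: 31 - 1 + 1 = 31 days (32 - 31 = 1 left)
November 1 + 1 = November 2, 2013


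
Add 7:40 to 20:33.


04:13 (next day)

Start: 1233 minutes from midnight
Add: 460 minutes
Total: 1693 minutes
Hours: 1693 ÷ 60 = 28 remainder 13
28 ≥ 24 → 28 - 24 = 4 (next day)


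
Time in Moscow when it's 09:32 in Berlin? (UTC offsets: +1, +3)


11:32

Time difference = UTC+3 - UTC+1 = +2 hours
New hour = (9 + 2) mod 24
= 11 mod 24 = 11
Minutes unchanged → 11:32


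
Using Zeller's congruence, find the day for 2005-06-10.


Zeller's congruence:
q=10, m=6, k=5, j=20
h = (10 + ⌊13×7/5⌋ + 5 + ⌊5/4⌋ + ⌊20/4⌋ - 2×20) mod 7
= (10 + 18 + 5 + 1 + 5 - 40) mod 7
= -1 mod 7 = 6
h=6 → Friday

Friday


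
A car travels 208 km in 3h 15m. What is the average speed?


64.0 km/h

Distance: 208 km
Time: 3h 15m = 195 min = 195/60 = 13/4 hours
Speed = 208 ÷ (13/4) = 208 × 4 / 13 = 832/13 = 64.0 km/h


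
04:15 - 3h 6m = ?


Start: 255 minutes from midnight
Subtract: 186 minutes
Remaining: 255 - 186 = 69
Hours: 1, Minutes: 9

01:09


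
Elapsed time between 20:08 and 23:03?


End time in minutes: 23×60 + 3 = 1383
Start time in minutes: 20×60 + 8 = 1208
Difference = 1383 - 1208 = 175 minutes
= 2 hours 55 minutes

2h 55m


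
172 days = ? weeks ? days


Weeks: 172 ÷ 7 = 24 remainder 4

24 weeks 4 days


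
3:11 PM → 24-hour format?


15:11

Input: 3:11 PM
PM: 3 + 12 = 15


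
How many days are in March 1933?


31 days

Month: March (month 3)
March has 31 days


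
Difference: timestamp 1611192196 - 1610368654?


823542 seconds (228.8 hours / 9.53 days)

Difference = 1611192196 - 1610368654 = 823542 seconds
In hours: 823542 / 3600 ≈ 228.8
In days: 823542 / 86400 ≈ 9.53


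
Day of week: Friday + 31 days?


Start: Friday (index 4)
(4 + 31) mod 7
= 35 mod 7
= 0
Index 0 → Monday

Monday


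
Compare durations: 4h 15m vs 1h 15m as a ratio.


Duration 1: 255 minutes
Duration 2: 75 minutes
Ratio = 255:75
GCD = 15
Simplified = 17:5
As a decimal: 17/5 = 3.40

17:5 (3.40)


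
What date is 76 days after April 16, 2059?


July 1, 2059

Start: April 16, 2059
Add 76 days
April 16 → May 1: 30 - 16 + 1 = 15 days (76 - 15 = 61 left)
May 1 → June 1: 31 - 1 + 1 = 31 days (61 - 31 = 30 left)
June 1 → July 1: 30 - 1 + 1 = 30 days (30 - 30 = 0 left)
Land exactly on July 1, 2059


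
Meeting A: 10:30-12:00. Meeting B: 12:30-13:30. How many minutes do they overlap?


0 minutes

Meeting A: 630-720 (in minutes from midnight)
Meeting B: 750-810
Overlap start = max(630, 750) = 750
Overlap end = min(720, 810) = 720
Overlap = max(0, 720 - 750) = 0 min


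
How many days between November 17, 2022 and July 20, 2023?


245 days

From November 17, 2022 to July 20, 2023
Rest of November 2022: 30 - 17 = 13
Full months: December 31, January 31, February 2023 28, March 31, April 30, May 31, June 30
Days into July 2023: 20
Total = 13 + 31 + 31 + 28 + 31 + 30 + 31 + 30 + 20 = 245 days


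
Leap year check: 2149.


Rules: divisible by 4 AND (not by 100 OR by 400)
2149 ÷ 4 = 537 remainder 1 → not divisible by 4
Not divisible by 4 → not a leap year

No


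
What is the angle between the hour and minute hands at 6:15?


Hour hand = 6×30 + 15×0.5 = 187.5°
Minute hand = 15×6 = 90°
Difference = |187.5 - 90| = 97.5°

97.5°


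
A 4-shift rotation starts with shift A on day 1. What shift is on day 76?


Shift D

Shifts: A, B, C, D
Start: A (index 0)
Day 76: (0 + 76 - 1) mod 4
= 75 mod 4
= 3
Index 3 → shift D


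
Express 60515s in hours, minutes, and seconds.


16h 48m 35s

Hours: 60515 ÷ 3600 = 16 remainder 2915
Minutes: 2915 ÷ 60 = 48 remainder 35
Seconds: 35


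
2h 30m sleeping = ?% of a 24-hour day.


Time: 150 minutes
Day: 1440 minutes
Percentage = (150/1440) × 100 ≈ 10.4%

10.4%


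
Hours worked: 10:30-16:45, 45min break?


5h 30m (330 minutes)

Total time = (16×60+45) - (10×60+30)
= 1005 - 630 = 375 min
Minus break: 375 - 45 = 330 min
= 5h 30m


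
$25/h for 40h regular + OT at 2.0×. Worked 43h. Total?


Regular: 40h × $25 = $1000.00
Overtime: 43 - 40 = 3h
OT pay: 3h × $25 × 2.0 = $150.00
Total = $1000.00 + $150.00 = $1150.00

$1150.00


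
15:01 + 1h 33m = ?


16:34

Start: 901 minutes from midnight
Add: 93 minutes
Total: 994 minutes
Hours: 994 ÷ 60 = 16 remainder 34


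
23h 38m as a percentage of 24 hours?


0.9847 (98.47%)

Total minutes: 23×60 + 38 = 1418
Day = 24×60 = 1440 minutes
Fraction = 1418/1440 ≈ 0.9847
As a percentage: 1418/1440 × 100 ≈ 98.47%


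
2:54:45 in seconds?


Hours: 2 × 3600 = 7200
Minutes: 54 × 60 = 3240
Seconds: 45
Total = 7200 + 3240 + 45 = 10485

10485 seconds


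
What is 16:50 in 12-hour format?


Hour: 16
16 - 12 = 4 → PM

4:50 PM


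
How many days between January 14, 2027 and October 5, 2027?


From January 14, 2027 to October 5, 2027
Rest of January 2027: 31 - 14 = 17
Full months: February 2027 28, March 31, April 30, May 31, June 30, July 31, August 31, September 30
Days into October 2027: 5
Total = 17 + 28 + 31 + 30 + 31 + 30 + 31 + 31 + 30 + 5 = 264 days

264 days


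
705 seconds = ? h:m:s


0h 11m 45s

Hours: 705 ÷ 3600 = 0 remainder 705
Minutes: 705 ÷ 60 = 11 remainder 45
Seconds: 45


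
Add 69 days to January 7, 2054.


March 17, 2054

Start: January 7, 2054
Add 69 days
January 7 → February 1: 31 - 7 + 1 = 25 days (69 - 25 = 44 left)
February 1 → March 1: 28 - 1 + 1 = 28 days (44 - 28 = 16 left)
March 1 + 16 = March 17, 2054


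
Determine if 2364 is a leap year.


Yes

Rules: divisible by 4 AND (not by 100 OR by 400)
2364 ÷ 4 = 591 exactly → divisible by 4
2364 ÷ 100 = 23 remainder 64 → not divisible by 100
Divisible by 4 but not by 100 → leap year


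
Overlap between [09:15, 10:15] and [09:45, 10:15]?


Meeting A: 555-615 (in minutes from midnight)
Meeting B: 585-615
Overlap start = max(555, 585) = 585
Overlap end = min(615, 615) = 615
Overlap = max(0, 615 - 585) = 30 min

30 minutes


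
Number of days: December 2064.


31 days

Month: December (month 12)
December has 31 days


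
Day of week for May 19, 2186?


Zeller's congruence:
q=19, m=5, k=86, j=21
h = (19 + ⌊13×6/5⌋ + 86 + ⌊86/4⌋ + ⌊21/4⌋ - 2×21) mod 7
= (19 + 15 + 86 + 21 + 5 - 42) mod 7
= 104 mod 7 = 6
h=6 → Friday

Friday


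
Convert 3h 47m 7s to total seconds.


13627 seconds

Hours: 3 × 3600 = 10800
Minutes: 47 × 60 = 2820
Seconds: 7
Total = 10800 + 2820 + 7 = 13627


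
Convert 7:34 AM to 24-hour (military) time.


Input: 7:34 AM
AM hour stays: 7

07:34


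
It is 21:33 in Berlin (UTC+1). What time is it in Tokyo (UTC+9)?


Time difference = UTC+9 - UTC+1 = +8 hours
New hour = (21 + 8) mod 24
= 29 mod 24 = 5
Minutes unchanged → 05:33; 29 ≥ 24 → next day

05:33 (next day)


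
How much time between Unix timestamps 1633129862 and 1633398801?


Difference = 1633398801 - 1633129862 = 268939 seconds
In hours: 268939 / 3600 ≈ 74.7
In days: 268939 / 86400 ≈ 3.11

268939 seconds (74.7 hours / 3.11 days)


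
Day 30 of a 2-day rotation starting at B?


Shifts: A, B
Start: B (index 1)
Day 30: (1 + 30 - 1) mod 2
= 30 mod 2
= 0
Index 0 → shift A

Shift A


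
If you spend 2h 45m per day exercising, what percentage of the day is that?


Time: 165 minutes
Day: 1440 minutes
Percentage = (165/1440) × 100 ≈ 11.5%

11.5%


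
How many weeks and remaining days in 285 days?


Weeks: 285 ÷ 7 = 40 remainder 5

40 weeks 5 days


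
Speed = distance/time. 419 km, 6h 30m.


64.5 km/h

Distance: 419 km
Time: 6h 30m = 390 min = 390/60 = 13/2 hours
Speed = 419 ÷ (13/2) = 419 × 2 / 13 = 838/13 ≈ 64.5 km/h


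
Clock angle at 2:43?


Hour hand = 2×30 + 43×0.5 = 81.5°
Minute hand = 43×6 = 258°
Difference = |81.5 - 258| = 176.5°

176.5°


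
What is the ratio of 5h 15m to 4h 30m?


Duration 1: 315 minutes
Duration 2: 270 minutes
Ratio = 315:270
GCD = 45
Simplified = 7:6
As a decimal: 7/6 ≈ 1.17

7:6 (1.17)


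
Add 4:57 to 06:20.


11:17

Start: 380 minutes from midnight
Add: 297 minutes
Total: 677 minutes
Hours: 677 ÷ 60 = 11 remainder 17


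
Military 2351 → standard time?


11:51 PM

Hour: 23
23 - 12 = 11 → PM


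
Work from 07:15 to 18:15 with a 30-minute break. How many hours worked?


10h 30m (630 minutes)

Total time = (18×60+15) - (7×60+15)
= 1095 - 435 = 660 min
Minus break: 660 - 30 = 630 min
= 10h 30m


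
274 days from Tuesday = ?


Start: Tuesday (index 1)
(1 + 274) mod 7
= 275 mod 7
= 2
Index 2 → Wednesday

Wednesday


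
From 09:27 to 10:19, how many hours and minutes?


End time in minutes: 10×60 + 19 = 619
Start time in minutes: 9×60 + 27 = 567
Difference = 619 - 567 = 52 minutes
= 0 hours 52 minutes

0h 52m


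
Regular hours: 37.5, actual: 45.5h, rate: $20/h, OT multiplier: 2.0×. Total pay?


Regular: 37.5h × $20 = $750.00
Overtime: 45.5 - 37.5 = 8.0h
OT pay: 8.0h × $20 × 2.0 = $320.00
Total = $750.00 + $320.00 = $1070.00

$1070.00


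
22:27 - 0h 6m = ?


22:21

Start: 1347 minutes from midnight
Subtract: 6 minutes
Remaining: 1347 - 6 = 1341
Hours: 22, Minutes: 21


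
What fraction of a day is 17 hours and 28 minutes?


0.7278 (72.78%)

Total minutes: 17×60 + 28 = 1048
Day = 24×60 = 1440 minutes
Fraction = 1048/1440 ≈ 0.7278
As a percentage: 1048/1440 × 100 ≈ 72.78%


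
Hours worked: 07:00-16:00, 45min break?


Total time = (16×60+0) - (7×60+0)
= 960 - 420 = 540 min
Minus break: 540 - 45 = 495 min
= 8h 15m

8h 15m (495 minutes)


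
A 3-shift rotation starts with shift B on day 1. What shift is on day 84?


Shifts: A, B, C
Start: B (index 1)
Day 84: (1 + 84 - 1) mod 3
= 84 mod 3
= 0
Index 0 → shift A

Shift A


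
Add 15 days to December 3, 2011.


December 18, 2011

Start: December 3, 2011
Add 15 days
December 3 + 15 = December 18, 2011


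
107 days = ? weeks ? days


15 weeks 2 days

Weeks: 107 ÷ 7 = 15 remainder 2


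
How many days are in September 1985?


30 days

Month: September (month 9)
September has 30 days


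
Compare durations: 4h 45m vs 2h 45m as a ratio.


Duration 1: 285 minutes
Duration 2: 165 minutes
Ratio = 285:165
GCD = 15
Simplified = 19:11
As a decimal: 19/11 ≈ 1.73

19:11 (1.73)


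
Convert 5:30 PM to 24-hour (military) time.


Input: 5:30 PM
PM: 5 + 12 = 17

17:30


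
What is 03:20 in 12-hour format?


3:20 AM

Hour: 3
3 < 12 → AM


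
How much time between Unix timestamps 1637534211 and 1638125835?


591624 seconds (164.3 hours / 6.85 days)

Difference = 1638125835 - 1637534211 = 591624 seconds
In hours: 591624 / 3600 ≈ 164.3
In days: 591624 / 86400 ≈ 6.85


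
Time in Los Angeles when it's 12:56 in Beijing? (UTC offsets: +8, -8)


Time difference = UTC-8 - UTC+8 = -16 hours
New hour = (12 -16) mod 24
= -4 mod 24 = 20
Minutes unchanged → 20:56; -4 < 0 → previous day

20:56 (previous day)


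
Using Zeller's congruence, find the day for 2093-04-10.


Friday

Zeller's congruence:
q=10, m=4, k=93, j=20
h = (10 + ⌊13×5/5⌋ + 93 + ⌊93/4⌋ + ⌊20/4⌋ - 2×20) mod 7
= (10 + 13 + 93 + 23 + 5 - 40) mod 7
= 104 mod 7 = 6
h=6 → Friday


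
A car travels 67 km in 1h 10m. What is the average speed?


57.4 km/h

Distance: 67 km
Time: 1h 10m = 70 min = 70/60 = 7/6 hours
Speed = 67 ÷ (7/6) = 67 × 6 / 7 = 402/7 ≈ 57.4 km/h


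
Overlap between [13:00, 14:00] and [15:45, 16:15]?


0 minutes

Meeting A: 780-840 (in minutes from midnight)
Meeting B: 945-975
Overlap start = max(780, 945) = 945
Overlap end = min(840, 975) = 840
Overlap = max(0, 840 - 945) = 0 min


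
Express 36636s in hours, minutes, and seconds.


10h 10m 36s

Hours: 36636 ÷ 3600 = 10 remainder 636
Minutes: 636 ÷ 60 = 10 remainder 36
Seconds: 36


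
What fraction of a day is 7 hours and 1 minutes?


Total minutes: 7×60 + 1 = 421
Day = 24×60 = 1440 minutes
Fraction = 421/1440 ≈ 0.2924
As a percentage: 421/1440 × 100 ≈ 29.24%

0.2924 (29.24%)


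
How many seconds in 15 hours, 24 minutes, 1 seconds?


55441 seconds

Hours: 15 × 3600 = 54000
Minutes: 24 × 60 = 1440
Seconds: 1
Total = 54000 + 1440 + 1 = 55441


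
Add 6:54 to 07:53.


Start: 473 minutes from midnight
Add: 414 minutes
Total: 887 minutes
Hours: 887 ÷ 60 = 14 remainder 47

14:47


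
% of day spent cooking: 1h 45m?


7.3%

Time: 105 minutes
Day: 1440 minutes
Percentage = (105/1440) × 100 ≈ 7.3%


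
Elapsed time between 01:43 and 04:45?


End time in minutes: 4×60 + 45 = 285
Start time in minutes: 1×60 + 43 = 103
Difference = 285 - 103 = 182 minutes
= 3 hours 2 minutes

3h 2m


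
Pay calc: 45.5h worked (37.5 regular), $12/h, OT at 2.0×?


$642.00

Regular: 37.5h × $12 = $450.00
Overtime: 45.5 - 37.5 = 8.0h
OT pay: 8.0h × $12 × 2.0 = $192.00
Total = $450.00 + $192.00 = $642.00


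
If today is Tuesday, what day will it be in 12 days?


Sunday

Start: Tuesday (index 1)
(1 + 12) mod 7
= 13 mod 7
= 6
Index 6 → Sunday


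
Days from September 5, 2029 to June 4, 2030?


272 days

From September 5, 2029 to June 4, 2030
Rest of September 2029: 30 - 5 = 25
Full months: October 31, November 30, December 31, January 31, February 2030 28, March 31, April 30, May 31
Days into June 2030: 4
Total = 25 + 31 + 30 + 31 + 31 + 28 + 31 + 30 + 31 + 4 = 272 days


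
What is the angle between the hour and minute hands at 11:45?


82.5°

Hour hand = 11×30 + 45×0.5 = 352.5°
Minute hand = 45×6 = 270°
Difference = |352.5 - 270| = 82.5°


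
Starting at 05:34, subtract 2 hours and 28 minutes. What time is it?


03:06

Start: 334 minutes from midnight
Subtract: 148 minutes
Remaining: 334 - 148 = 186
Hours: 3, Minutes: 6


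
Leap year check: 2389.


No

Rules: divisible by 4 AND (not by 100 OR by 400)
2389 ÷ 4 = 597 remainder 1 → not divisible by 4
Not divisible by 4 → not a leap year


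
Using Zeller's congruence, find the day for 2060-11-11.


Thursday

Zeller's congruence:
q=11, m=11, k=60, j=20
h = (11 + ⌊13×12/5⌋ + 60 + ⌊60/4⌋ + ⌊20/4⌋ - 2×20) mod 7
= (11 + 31 + 60 + 15 + 5 - 40) mod 7
= 82 mod 7 = 5
h=5 → Thursday


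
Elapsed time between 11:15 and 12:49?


End time in minutes: 12×60 + 49 = 769
Start time in minutes: 11×60 + 15 = 675
Difference = 769 - 675 = 94 minutes
= 1 hours 34 minutes

1h 34m


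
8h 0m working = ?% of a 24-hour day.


33.3%

Time: 480 minutes
Day: 1440 minutes
Percentage = (480/1440) × 100 ≈ 33.3%


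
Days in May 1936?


31 days

Month: May (month 5)
May has 31 days


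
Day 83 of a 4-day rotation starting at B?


Shift D

Shifts: A, B, C, D
Start: B (index 1)
Day 83: (1 + 83 - 1) mod 4
= 83 mod 4
= 3
Index 3 → shift D


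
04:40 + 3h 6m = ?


07:46

Start: 280 minutes from midnight
Add: 186 minutes
Total: 466 minutes
Hours: 466 ÷ 60 = 7 remainder 46


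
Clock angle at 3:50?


Hour hand = 3×30 + 50×0.5 = 115.0°
Minute hand = 50×6 = 300°
Difference = |115.0 - 300| = 185.0°
Since > 180°: 360 - 185.0 = 175.0°

175.0°


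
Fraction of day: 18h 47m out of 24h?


0.7826 (78.26%)

Total minutes: 18×60 + 47 = 1127
Day = 24×60 = 1440 minutes
Fraction = 1127/1440 ≈ 0.7826
As a percentage: 1127/1440 × 100 ≈ 78.26%


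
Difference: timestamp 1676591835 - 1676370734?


221101 seconds (61.4 hours / 2.56 days)

Difference = 1676591835 - 1676370734 = 221101 seconds
In hours: 221101 / 3600 ≈ 61.4
In days: 221101 / 86400 ≈ 2.56


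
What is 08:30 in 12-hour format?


8:30 AM

Hour: 8
8 < 12 → AM


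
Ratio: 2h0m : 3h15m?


Duration 1: 120 minutes
Duration 2: 195 minutes
Ratio = 120:195
GCD = 15
Simplified = 8:13
As a decimal: 8/13 ≈ 0.62

8:13 (0.62)


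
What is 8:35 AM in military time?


Input: 8:35 AM
AM hour stays: 8

08:35


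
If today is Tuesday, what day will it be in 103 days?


Start: Tuesday (index 1)
(1 + 103) mod 7
= 104 mod 7
= 6
Index 6 → Sunday

Sunday


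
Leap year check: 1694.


Rules: divisible by 4 AND (not by 100 OR by 400)
1694 ÷ 4 = 423 remainder 2 → not divisible by 4
Not divisible by 4 → not a leap year

No


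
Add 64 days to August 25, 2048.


October 28, 2048

Start: August 25, 2048
Add 64 days
August 25 → September 1: 31 - 25 + 1 = 7 days (64 - 7 = 57 left)
September 1 → October 1: 30 - 1 + 1 = 30 days (57 - 30 = 27 left)
October 1 + 27 = October 28, 2048


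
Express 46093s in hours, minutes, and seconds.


Hours: 46093 ÷ 3600 = 12 remainder 2893
Minutes: 2893 ÷ 60 = 48 remainder 13
Seconds: 13

12h 48m 13s


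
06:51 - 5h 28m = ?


Start: 411 minutes from midnight
Subtract: 328 minutes
Remaining: 411 - 328 = 83
Hours: 1, Minutes: 23

01:23


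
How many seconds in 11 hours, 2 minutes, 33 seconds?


39753 seconds

Hours: 11 × 3600 = 39600
Minutes: 2 × 60 = 120
Seconds: 33
Total = 39600 + 120 + 33 = 39753


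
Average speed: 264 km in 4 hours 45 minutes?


Distance: 264 km
Time: 4h 45m = 285 min = 285/60 = 19/4 hours
Speed = 264 ÷ (19/4) = 264 × 4 / 19 = 1056/19 ≈ 55.6 km/h

55.6 km/h


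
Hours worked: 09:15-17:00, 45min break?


Total time = (17×60+0) - (9×60+15)
= 1020 - 555 = 465 min
Minus break: 465 - 45 = 420 min
= 7h 0m

7h 0m (420 minutes)


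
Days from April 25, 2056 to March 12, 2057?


321 days

From April 25, 2056 to March 12, 2057
Rest of April 2056: 30 - 25 = 5
Full months: May 31, June 30, July 31, August 31, September 30, October 31, November 30, December 31, January 31, February 2057 28
Days into March 2057: 12
Total = 5 + 31 + 30 + 31 + 31 + 30 + 31 + 30 + 31 + 31 + 28 + 12 = 321 days


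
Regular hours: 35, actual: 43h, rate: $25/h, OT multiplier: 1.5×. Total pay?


Regular: 35h × $25 = $875.00
Overtime: 43 - 35 = 8h
OT pay: 8h × $25 × 1.5 = $300.00
Total = $875.00 + $300.00 = $1175.00

$1175.00


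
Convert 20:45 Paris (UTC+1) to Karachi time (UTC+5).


Time difference = UTC+5 - UTC+1 = +4 hours
New hour = (20 + 4) mod 24
= 24 mod 24 = 0
Minutes unchanged → 00:45; 24 ≥ 24 → next day

00:45 (next day)


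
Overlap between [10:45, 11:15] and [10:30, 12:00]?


30 minutes

Meeting A: 645-675 (in minutes from midnight)
Meeting B: 630-720
Overlap start = max(645, 630) = 645
Overlap end = min(675, 720) = 675
Overlap = max(0, 675 - 645) = 30 min


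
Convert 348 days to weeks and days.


49 weeks 5 days

Weeks: 348 ÷ 7 = 49 remainder 5


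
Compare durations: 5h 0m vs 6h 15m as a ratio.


Duration 1: 300 minutes
Duration 2: 375 minutes
Ratio = 300:375
GCD = 75
Simplified = 4:5
As a decimal: 4/5 = 0.80

4:5 (0.80)


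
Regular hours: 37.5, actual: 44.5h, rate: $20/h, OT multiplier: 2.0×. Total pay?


$1030.00

Regular: 37.5h × $20 = $750.00
Overtime: 44.5 - 37.5 = 7.0h
OT pay: 7.0h × $20 × 2.0 = $280.00
Total = $750.00 + $280.00 = $1030.00


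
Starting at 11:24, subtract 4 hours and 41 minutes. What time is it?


06:43

Start: 684 minutes from midnight
Subtract: 281 minutes
Remaining: 684 - 281 = 403
Hours: 6, Minutes: 43


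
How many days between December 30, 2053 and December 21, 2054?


356 days

From December 30, 2053 to December 21, 2054
Rest of December 2053: 31 - 30 = 1
Full months: January 31, February 2054 28, March 31, April 30, May 31, June 30, July 31, August 31, September 30, October 31, November 30
Days into December 2054: 21
Total = 1 + 31 + 28 + 31 + 30 + 31 + 30 + 31 + 31 + 30 + 31 + 30 + 21 = 356 days


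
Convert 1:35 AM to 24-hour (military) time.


01:35

Input: 1:35 AM
AM hour stays: 1


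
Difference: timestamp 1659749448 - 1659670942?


78506 seconds (21.8 hours / 0.91 days)

Difference = 1659749448 - 1659670942 = 78506 seconds
In hours: 78506 / 3600 ≈ 21.8
In days: 78506 / 86400 ≈ 0.91


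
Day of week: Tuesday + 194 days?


Sunday

Start: Tuesday (index 1)
(1 + 194) mod 7
= 195 mod 7
= 6
Index 6 → Sunday


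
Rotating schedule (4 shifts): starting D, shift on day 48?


Shifts: A, B, C, D
Start: D (index 3)
Day 48: (3 + 48 - 1) mod 4
= 50 mod 4
= 2
Index 2 → shift C

Shift C


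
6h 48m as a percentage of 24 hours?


0.2833 (28.33%)

Total minutes: 6×60 + 48 = 408
Day = 24×60 = 1440 minutes
Fraction = 408/1440 ≈ 0.2833
As a percentage: 408/1440 × 100 ≈ 28.33%


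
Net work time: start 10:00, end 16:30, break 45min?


5h 45m (345 minutes)

Total time = (16×60+30) - (10×60+0)
= 990 - 600 = 390 min
Minus break: 390 - 45 = 345 min
= 5h 45m


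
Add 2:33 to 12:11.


14:44

Start: 731 minutes from midnight
Add: 153 minutes
Total: 884 minutes
Hours: 884 ÷ 60 = 14 remainder 44


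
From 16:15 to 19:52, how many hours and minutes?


End time in minutes: 19×60 + 52 = 1192
Start time in minutes: 16×60 + 15 = 975
Difference = 1192 - 975 = 217 minutes
= 3 hours 37 minutes

3h 37m


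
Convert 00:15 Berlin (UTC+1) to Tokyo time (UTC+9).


Time difference = UTC+9 - UTC+1 = +8 hours
New hour = (0 + 8) mod 24
= 8 mod 24 = 8
Minutes unchanged → 08:15

08:15


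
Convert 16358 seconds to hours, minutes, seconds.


4h 32m 38s

Hours: 16358 ÷ 3600 = 4 remainder 1958
Minutes: 1958 ÷ 60 = 32 remainder 38
Seconds: 38


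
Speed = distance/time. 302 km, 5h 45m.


52.5 km/h

Distance: 302 km
Time: 5h 45m = 345 min = 345/60 = 23/4 hours
Speed = 302 ÷ (23/4) = 302 × 4 / 23 = 1208/23 ≈ 52.5 km/h


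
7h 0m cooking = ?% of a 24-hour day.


29.2%

Time: 420 minutes
Day: 1440 minutes
Percentage = (420/1440) × 100 ≈ 29.2%


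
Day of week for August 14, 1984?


Tuesday

Zeller's congruence:
q=14, m=8, k=84, j=19
h = (14 + ⌊13×9/5⌋ + 84 + ⌊84/4⌋ + ⌊19/4⌋ - 2×19) mod 7
= (14 + 23 + 84 + 21 + 4 - 38) mod 7
= 108 mod 7 = 3
h=3 → Tuesday


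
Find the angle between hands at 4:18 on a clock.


21.0°

Hour hand = 4×30 + 18×0.5 = 129.0°
Minute hand = 18×6 = 108°
Difference = |129.0 - 108| = 21.0°


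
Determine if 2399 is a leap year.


Rules: divisible by 4 AND (not by 100 OR by 400)
2399 ÷ 4 = 599 remainder 3 → not divisible by 4
Not divisible by 4 → not a leap year

No


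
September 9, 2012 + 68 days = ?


November 16, 2012

Start: September 9, 2012
Add 68 days
September 9 → October 1: 30 - 9 + 1 = 22 days (68 - 22 = 46 left)
October 1 → November 1: 31 - 1 + 1 = 31 days (46 - 31 = 15 left)
November 1 + 15 = November 16, 2012


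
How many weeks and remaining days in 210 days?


30 weeks 0 days

Weeks: 210 ÷ 7 = 30 remainder 0


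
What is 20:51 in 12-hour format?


8:51 PM

Hour: 20
20 - 12 = 8 → PM


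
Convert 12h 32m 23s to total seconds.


Hours: 12 × 3600 = 43200
Minutes: 32 × 60 = 1920
Seconds: 23
Total = 43200 + 1920 + 23 = 45143

45143 seconds


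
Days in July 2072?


31 days

Month: July (month 7)
July has 31 days


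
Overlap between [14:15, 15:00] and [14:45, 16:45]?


Meeting A: 855-900 (in minutes from midnight)
Meeting B: 885-1005
Overlap start = max(855, 885) = 885
Overlap end = min(900, 1005) = 900
Overlap = max(0, 900 - 885) = 15 min

15 minutes


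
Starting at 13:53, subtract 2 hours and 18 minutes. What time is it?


Start: 833 minutes from midnight
Subtract: 138 minutes
Remaining: 833 - 138 = 695
Hours: 11, Minutes: 35

11:35


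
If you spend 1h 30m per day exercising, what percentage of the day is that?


Time: 90 minutes
Day: 1440 minutes
Percentage = (90/1440) × 100 ≈ 6.3%

6.3%


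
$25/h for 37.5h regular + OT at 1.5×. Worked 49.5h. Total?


Regular: 37.5h × $25 = $937.50
Overtime: 49.5 - 37.5 = 12.0h
OT pay: 12.0h × $25 × 1.5 = $450.00
Total = $937.50 + $450.00 = $1387.50

$1387.50


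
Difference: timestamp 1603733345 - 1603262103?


471242 seconds (130.9 hours / 5.45 days)

Difference = 1603733345 - 1603262103 = 471242 seconds
In hours: 471242 / 3600 ≈ 130.9
In days: 471242 / 86400 ≈ 5.45


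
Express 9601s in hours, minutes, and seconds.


2h 40m 1s

Hours: 9601 ÷ 3600 = 2 remainder 2401
Minutes: 2401 ÷ 60 = 40 remainder 1
Seconds: 1


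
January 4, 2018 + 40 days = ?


Start: January 4, 2018
Add 40 days
January 4 → February 1: 31 - 4 + 1 = 28 days (40 - 28 = 12 left)
February 1 + 12 = February 13, 2018

February 13, 2018


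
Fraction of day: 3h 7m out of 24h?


0.1299 (12.99%)

Total minutes: 3×60 + 7 = 187
Day = 24×60 = 1440 minutes
Fraction = 187/1440 ≈ 0.1299
As a percentage: 187/1440 × 100 ≈ 12.99%


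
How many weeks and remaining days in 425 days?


60 weeks 5 days

Weeks: 425 ÷ 7 = 60 remainder 5


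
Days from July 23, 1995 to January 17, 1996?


178 days

From July 23, 1995 to January 17, 1996
Rest of July 1995: 31 - 23 = 8
Full months: August 31, September 30, October 31, November 30, December 31
Days into January 1996: 17
Total = 8 + 31 + 30 + 31 + 30 + 31 + 17 = 178 days


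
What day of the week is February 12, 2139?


Thursday

Zeller's congruence:
q=12, m=14, k=38, j=21
h = (12 + ⌊13×15/5⌋ + 38 + ⌊38/4⌋ + ⌊21/4⌋ - 2×21) mod 7
= (12 + 39 + 38 + 9 + 5 - 42) mod 7
= 61 mod 7 = 5
h=5 → Thursday


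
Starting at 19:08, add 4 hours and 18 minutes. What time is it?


Start: 1148 minutes from midnight
Add: 258 minutes
Total: 1406 minutes
Hours: 1406 ÷ 60 = 23 remainder 26

23:26


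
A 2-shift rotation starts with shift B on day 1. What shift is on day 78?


Shift A

Shifts: A, B
Start: B (index 1)
Day 78: (1 + 78 - 1) mod 2
= 78 mod 2
= 0
Index 0 → shift A


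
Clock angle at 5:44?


92.0°

Hour hand = 5×30 + 44×0.5 = 172.0°
Minute hand = 44×6 = 264°
Difference = |172.0 - 264| = 92.0°


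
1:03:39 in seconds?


3819 seconds

Hours: 1 × 3600 = 3600
Minutes: 3 × 60 = 180
Seconds: 39
Total = 3600 + 180 + 39 = 3819


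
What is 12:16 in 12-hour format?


Hour: 12
12 → 12 PM (noon)

12:16 PM


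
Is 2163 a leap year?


Rules: divisible by 4 AND (not by 100 OR by 400)
2163 ÷ 4 = 540 remainder 3 → not divisible by 4
Not divisible by 4 → not a leap year

No


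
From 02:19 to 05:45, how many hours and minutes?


3h 26m

End time in minutes: 5×60 + 45 = 345
Start time in minutes: 2×60 + 19 = 139
Difference = 345 - 139 = 206 minutes
= 3 hours 26 minutes


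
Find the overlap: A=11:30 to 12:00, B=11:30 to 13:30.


Meeting A: 690-720 (in minutes from midnight)
Meeting B: 690-810
Overlap start = max(690, 690) = 690
Overlap end = min(720, 810) = 720
Overlap = max(0, 720 - 690) = 30 min

30 minutes


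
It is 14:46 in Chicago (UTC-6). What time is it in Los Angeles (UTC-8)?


12:46

Time difference = UTC-8 - UTC-6 = -2 hours
New hour = (14 -2) mod 24
= 12 mod 24 = 12
Minutes unchanged → 12:46


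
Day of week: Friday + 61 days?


Start: Friday (index 4)
(4 + 61) mod 7
= 65 mod 7
= 2
Index 2 → Wednesday

Wednesday


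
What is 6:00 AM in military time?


06:00

Input: 6:00 AM
AM hour stays: 6


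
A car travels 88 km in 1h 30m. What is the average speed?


58.7 km/h

Distance: 88 km
Time: 1h 30m = 90 min = 90/60 = 3/2 hours
Speed = 88 ÷ (3/2) = 88 × 2 / 3 = 176/3 ≈ 58.7 km/h


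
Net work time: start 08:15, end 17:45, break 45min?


Total time = (17×60+45) - (8×60+15)
= 1065 - 495 = 570 min
Minus break: 570 - 45 = 525 min
= 8h 45m

8h 45m (525 minutes)


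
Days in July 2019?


Month: July (month 7)
July has 31 days

31 days


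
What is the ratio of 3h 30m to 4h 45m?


14:19 (0.74)

Duration 1: 210 minutes
Duration 2: 285 minutes
Ratio = 210:285
GCD = 15
Simplified = 14:19
As a decimal: 14/19 ≈ 0.74


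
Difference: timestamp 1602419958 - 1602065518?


Difference = 1602419958 - 1602065518 = 354440 seconds
In hours: 354440 / 3600 ≈ 98.5
In days: 354440 / 86400 ≈ 4.10

354440 seconds (98.5 hours / 4.10 days)


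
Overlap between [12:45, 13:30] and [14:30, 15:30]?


0 minutes

Meeting A: 765-810 (in minutes from midnight)
Meeting B: 870-930
Overlap start = max(765, 870) = 870
Overlap end = min(810, 930) = 810
Overlap = max(0, 810 - 870) = 0 min


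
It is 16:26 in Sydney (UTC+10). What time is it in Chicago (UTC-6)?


00:26

Time difference = UTC-6 - UTC+10 = -16 hours
New hour = (16 -16) mod 24
= 0 mod 24 = 0
Minutes unchanged → 00:26


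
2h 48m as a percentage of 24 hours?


Total minutes: 2×60 + 48 = 168
Day = 24×60 = 1440 minutes
Fraction = 168/1440 ≈ 0.1167
As a percentage: 168/1440 × 100 ≈ 11.67%

0.1167 (11.67%)


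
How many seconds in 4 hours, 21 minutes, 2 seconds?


Hours: 4 × 3600 = 14400
Minutes: 21 × 60 = 1260
Seconds: 2
Total = 14400 + 1260 + 2 = 15662

15662 seconds


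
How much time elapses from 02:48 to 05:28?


End time in minutes: 5×60 + 28 = 328
Start time in minutes: 2×60 + 48 = 168
Difference = 328 - 168 = 160 minutes
= 2 hours 40 minutes

2h 40m


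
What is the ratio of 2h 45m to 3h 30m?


11:14 (0.79)

Duration 1: 165 minutes
Duration 2: 210 minutes
Ratio = 165:210
GCD = 15
Simplified = 11:14
As a decimal: 11/14 ≈ 0.79


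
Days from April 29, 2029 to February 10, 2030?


287 days

From April 29, 2029 to February 10, 2030
Rest of April 2029: 30 - 29 = 1
Full months: May 31, June 30, July 31, August 31, September 30, October 31, November 30, December 31, January 31
Days into February 2030: 10
Total = 1 + 31 + 30 + 31 + 31 + 30 + 31 + 30 + 31 + 31 + 10 = 287 days


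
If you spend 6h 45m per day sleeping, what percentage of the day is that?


Time: 405 minutes
Day: 1440 minutes
Percentage = (405/1440) × 100 ≈ 28.1%

28.1%


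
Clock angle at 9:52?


Hour hand = 9×30 + 52×0.5 = 296.0°
Minute hand = 52×6 = 312°
Difference = |296.0 - 312| = 16.0°

16.0°


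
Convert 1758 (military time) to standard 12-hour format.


5:58 PM

Hour: 17
17 - 12 = 5 → PM


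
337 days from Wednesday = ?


Thursday

Start: Wednesday (index 2)
(2 + 337) mod 7
= 339 mod 7
= 3
Index 3 → Thursday


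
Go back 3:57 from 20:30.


16:33

Start: 1230 minutes from midnight
Subtract: 237 minutes
Remaining: 1230 - 237 = 993
Hours: 16, Minutes: 33


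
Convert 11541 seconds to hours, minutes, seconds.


Hours: 11541 ÷ 3600 = 3 remainder 741
Minutes: 741 ÷ 60 = 12 remainder 21
Seconds: 21

3h 12m 21s


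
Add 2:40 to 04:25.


07:05

Start: 265 minutes from midnight
Add: 160 minutes
Total: 425 minutes
Hours: 425 ÷ 60 = 7 remainder 5


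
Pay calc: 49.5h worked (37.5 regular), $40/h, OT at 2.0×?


Regular: 37.5h × $40 = $1500.00
Overtime: 49.5 - 37.5 = 12.0h
OT pay: 12.0h × $40 × 2.0 = $960.00
Total = $1500.00 + $960.00 = $2460.00

$2460.00


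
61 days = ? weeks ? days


Weeks: 61 ÷ 7 = 8 remainder 5

8 weeks 5 days


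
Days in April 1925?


Month: April (month 4)
April has 30 days

30 days


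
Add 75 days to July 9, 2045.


Start: July 9, 2045
Add 75 days
July 9 → August 1: 31 - 9 + 1 = 23 days (75 - 23 = 52 left)
August 1 → September 1: 31 - 1 + 1 = 31 days (52 - 31 = 21 left)
September 1 + 21 = September 22, 2045

September 22, 2045


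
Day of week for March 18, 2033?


Zeller's congruence:
q=18, m=3, k=33, j=20
h = (18 + ⌊13×4/5⌋ + 33 + ⌊33/4⌋ + ⌊20/4⌋ - 2×20) mod 7
= (18 + 10 + 33 + 8 + 5 - 40) mod 7
= 34 mod 7 = 6
h=6 → Friday

Friday
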